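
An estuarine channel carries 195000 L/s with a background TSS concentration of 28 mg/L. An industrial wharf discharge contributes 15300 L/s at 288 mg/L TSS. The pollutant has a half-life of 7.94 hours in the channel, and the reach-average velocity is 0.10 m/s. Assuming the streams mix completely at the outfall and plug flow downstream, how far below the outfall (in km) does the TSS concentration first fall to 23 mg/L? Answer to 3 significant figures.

2.94 km

Mass balance: C = (195000·28.00 + 15300·288.0) / 210300 = 9866000/210300 = 46.92 mg/L.
Half-life 7.94 h → k = ln 2 / 7.94 = 0.08730 h⁻¹ = 2.095 d⁻¹.
Set 46.92·exp(−k·t) = 23 → t = ln(46.92/23)/k = 29400 s = 8.166 h.
Distance = v·t = 0.10·29400 = 2940 m = 2.940 km.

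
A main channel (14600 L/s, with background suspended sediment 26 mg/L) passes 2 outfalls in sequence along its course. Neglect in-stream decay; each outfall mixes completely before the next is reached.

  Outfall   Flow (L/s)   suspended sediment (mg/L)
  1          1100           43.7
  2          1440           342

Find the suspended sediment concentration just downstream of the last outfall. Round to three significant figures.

Below outfall 1: Q → 15700 L/s, C = (14600·26.00 + 1100·43.70)/15700 = 27.24 mg/L.
Below outfall 2: Q → 17140 L/s, C = (15700·27.24 + 1440·342.0)/17140 = 53.68 mg/L.

53.7 mg/L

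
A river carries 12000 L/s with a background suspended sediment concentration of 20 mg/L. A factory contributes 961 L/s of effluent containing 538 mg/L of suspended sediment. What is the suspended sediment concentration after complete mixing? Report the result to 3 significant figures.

Conservation of mass: C = (12000·20.00 + 961.0·538.0) / 12960 = 757000/12960 = 58.41 mg/L.

58.4 mg/L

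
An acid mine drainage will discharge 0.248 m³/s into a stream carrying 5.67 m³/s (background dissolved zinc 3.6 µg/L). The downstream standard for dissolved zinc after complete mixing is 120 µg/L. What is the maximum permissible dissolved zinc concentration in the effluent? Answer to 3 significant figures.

At the limit, (Qr·Cr + Qe·Cₑ)/(Qr + Qe) = 120:
Cₑ = (5.918·120 − 5.670·3.600) / 0.2480 = 2781 µg/L.

2780 µg/L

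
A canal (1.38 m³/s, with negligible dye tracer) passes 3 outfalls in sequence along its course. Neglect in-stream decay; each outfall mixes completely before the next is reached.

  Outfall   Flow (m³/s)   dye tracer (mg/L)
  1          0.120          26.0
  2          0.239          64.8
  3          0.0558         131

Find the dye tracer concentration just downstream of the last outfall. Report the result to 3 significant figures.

Outfall 1: combined Q = 1.500 m³/s; C = (1.380·0 + 0.1200·26.00)/1.500 = 2.080 mg/L.
Outfall 2: combined Q = 1.739 m³/s; C = (1.500·2.080 + 0.2390·64.80)/1.739 = 10.70 mg/L.
Outfall 3: combined Q = 1.795 m³/s; C = (1.739·10.70 + 0.05580·131.0)/1.795 = 14.44 mg/L.

14.4 mg/L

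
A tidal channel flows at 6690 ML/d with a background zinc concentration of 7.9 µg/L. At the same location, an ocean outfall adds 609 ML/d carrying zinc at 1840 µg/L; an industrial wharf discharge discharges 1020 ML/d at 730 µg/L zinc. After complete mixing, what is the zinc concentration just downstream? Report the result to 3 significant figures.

231 µg/L

After mixing, C = (6690·7.900 + 609.0·1840 + 1020·730.0) / 8319 = 1918000/8319 = 230.6 µg/L.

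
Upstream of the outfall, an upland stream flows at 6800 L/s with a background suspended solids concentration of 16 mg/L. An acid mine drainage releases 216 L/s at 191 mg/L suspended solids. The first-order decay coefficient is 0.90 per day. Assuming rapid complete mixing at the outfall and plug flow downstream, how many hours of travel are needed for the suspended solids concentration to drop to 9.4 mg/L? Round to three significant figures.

After mixing, C = (6800·16.00 + 216.0·191.0) / 7016 = 150100/7016 = 21.39 mg/L.
21.39·exp(−k·t) = 9.4 → t = ln(21.39/9.4)/k = 78920 s = 21.92 h.

21.9 h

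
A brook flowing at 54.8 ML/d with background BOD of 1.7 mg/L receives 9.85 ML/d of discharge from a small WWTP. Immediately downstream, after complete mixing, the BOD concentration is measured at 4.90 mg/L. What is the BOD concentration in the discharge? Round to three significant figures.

22.7 mg/L

Mass balance: 54.80·1.700 + 9.850·Cₑ = 64.65·4.900
→ Cₑ = (64.65·4.900 − 54.80·1.700) / 9.850 = 22.70 mg/L.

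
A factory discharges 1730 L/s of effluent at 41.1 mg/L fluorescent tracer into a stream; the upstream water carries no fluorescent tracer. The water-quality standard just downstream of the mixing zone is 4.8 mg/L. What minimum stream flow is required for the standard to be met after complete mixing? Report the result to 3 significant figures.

Set C_mix = 4.8: (Q·0 + 1730·41.10) / (Q + 1730) = 4.8
→ Q = 1730·(41.10 − 4.8)/(4.8 − 0) = 13080 L/s.

13100 L/s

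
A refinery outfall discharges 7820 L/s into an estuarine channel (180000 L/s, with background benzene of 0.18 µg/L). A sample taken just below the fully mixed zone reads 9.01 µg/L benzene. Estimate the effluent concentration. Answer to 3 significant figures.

212 µg/L

Mass balance: 180000·0.1800 + 7820·Cₑ = 187800·9.010
→ Cₑ = (187800·9.010 − 180000·0.1800) / 7820 = 212.3 µg/L.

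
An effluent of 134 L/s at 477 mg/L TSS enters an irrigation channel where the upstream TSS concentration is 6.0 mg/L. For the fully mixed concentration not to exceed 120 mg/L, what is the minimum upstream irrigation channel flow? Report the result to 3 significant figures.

Set C_mix = 120: (Q·6.000 + 134.0·477.0) / (Q + 134.0) = 120
→ Q = 134.0·(477.0 − 120)/(120 − 6.000) = 419.6 L/s.

420 L/s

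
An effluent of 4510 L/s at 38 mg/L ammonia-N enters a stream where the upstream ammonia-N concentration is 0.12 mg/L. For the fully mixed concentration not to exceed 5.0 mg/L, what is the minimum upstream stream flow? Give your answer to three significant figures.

Set C_mix = 5.0: (Q·0.1200 + 4510·38.00) / (Q + 4510) = 5.0
→ Q = 4510·(38.00 − 5.0)/(5.0 − 0.1200) = 30500 L/s.

30500 L/s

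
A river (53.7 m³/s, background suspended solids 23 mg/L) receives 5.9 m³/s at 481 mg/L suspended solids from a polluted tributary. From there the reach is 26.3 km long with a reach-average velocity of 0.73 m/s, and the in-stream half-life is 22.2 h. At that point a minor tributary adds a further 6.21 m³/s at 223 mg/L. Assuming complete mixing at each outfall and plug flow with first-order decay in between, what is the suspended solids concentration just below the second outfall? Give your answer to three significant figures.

66.3 mg/L

Mixed concentration C = ΣQC/ΣQ = (53.70·23.00 + 5.900·481.0) / 59.60 = 4073/59.60 = 68.34 mg/L; combined flow 59.60 m³/s.
Travel time t = 26.3·1000 / 0.73 = 36030 s = 10.01 h.
Half-life 22.2 h → k = ln 2 / 22.2 = 0.03122 h⁻¹ = 0.7493 d⁻¹.
Applying C = C₀e^(−kt): 68.34 × 0.7316 = 50.00 mg/L.
Second outfall: C = (59.60·50.00 + 6.210·223.0)/65.81 = 66.32 mg/L.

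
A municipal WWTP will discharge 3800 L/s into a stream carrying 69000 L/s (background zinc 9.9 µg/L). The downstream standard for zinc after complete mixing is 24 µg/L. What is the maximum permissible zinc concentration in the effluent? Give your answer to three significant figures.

At the limit, (Qr·Cr + Qe·Cₑ)/(Qr + Qe) = 24:
Cₑ = (72800·24 − 69000·9.900) / 3800 = 280.0 µg/L.

280 µg/L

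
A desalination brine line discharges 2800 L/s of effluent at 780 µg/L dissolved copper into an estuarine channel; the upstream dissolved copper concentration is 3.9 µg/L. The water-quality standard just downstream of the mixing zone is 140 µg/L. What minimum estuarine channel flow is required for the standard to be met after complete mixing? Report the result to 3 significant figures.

13200 L/s

Set C_mix = 140: (Q·3.900 + 2800·780.0) / (Q + 2800) = 140
→ Q = 2800·(780.0 − 140)/(140 − 3.900) = 13170 L/s.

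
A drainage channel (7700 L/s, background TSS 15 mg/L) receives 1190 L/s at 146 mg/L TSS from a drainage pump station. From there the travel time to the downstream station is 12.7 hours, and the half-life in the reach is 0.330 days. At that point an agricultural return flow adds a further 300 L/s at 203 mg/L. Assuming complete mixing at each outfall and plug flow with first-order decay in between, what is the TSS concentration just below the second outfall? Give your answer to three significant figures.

17.0 mg/L

Mixed concentration C = ΣQC/ΣQ = (7700·15.00 + 1190·146.0) / 8890 = 289200/8890 = 32.54 mg/L; combined flow 8890 L/s.
Half-life 0.330 d → k = ln 2 / 0.330 = 2.100 d⁻¹.
After decay, C = 32.54 × e^(−kt) = 32.54 × 0.3291 = 10.71 mg/L.
Second outfall: C = (8890·10.71 + 300.0·203.0)/9190 = 16.98 mg/L.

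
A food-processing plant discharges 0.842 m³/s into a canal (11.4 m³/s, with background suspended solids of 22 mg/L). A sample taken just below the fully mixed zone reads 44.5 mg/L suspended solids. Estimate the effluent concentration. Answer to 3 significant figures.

Mass balance: 11.40·22.00 + 0.8420·Cₑ = 12.24·44.50
→ Cₑ = (12.24·44.50 − 11.40·22.00) / 0.8420 = 349.1 mg/L.

349 mg/L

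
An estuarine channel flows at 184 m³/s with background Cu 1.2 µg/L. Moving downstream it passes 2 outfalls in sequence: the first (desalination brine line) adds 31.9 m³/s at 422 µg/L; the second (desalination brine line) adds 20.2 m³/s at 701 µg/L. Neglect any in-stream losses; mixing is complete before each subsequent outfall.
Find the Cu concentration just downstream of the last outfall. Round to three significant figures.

118 µg/L

Outfall 1: combined Q = 215.9 m³/s; C = (184.0·1.200 + 31.90·422.0)/215.9 = 63.37 µg/L.
Outfall 2: combined Q = 236.1 m³/s; C = (215.9·63.37 + 20.20·701.0)/236.1 = 117.9 µg/L.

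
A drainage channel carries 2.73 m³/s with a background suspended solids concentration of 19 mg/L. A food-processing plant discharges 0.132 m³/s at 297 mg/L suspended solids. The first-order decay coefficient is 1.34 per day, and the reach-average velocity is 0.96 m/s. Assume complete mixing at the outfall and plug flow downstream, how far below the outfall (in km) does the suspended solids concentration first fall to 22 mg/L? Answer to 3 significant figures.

Mass balance: C = (2.730·19.00 + 0.1320·297.0) / 2.862 = 91.07/2.862 = 31.82 mg/L.
Set 31.82·exp(−k·t) = 22 → t = ln(31.82/22)/k = 23800 s = 6.611 h.
Distance = v·t = 0.96·23800 = 22850 m = 22.85 km.

22.8 km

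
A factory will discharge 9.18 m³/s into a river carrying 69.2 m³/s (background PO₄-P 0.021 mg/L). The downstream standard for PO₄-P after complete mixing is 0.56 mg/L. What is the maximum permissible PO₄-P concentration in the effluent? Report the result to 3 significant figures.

4.62 mg/L

At the limit, (Qr·Cr + Qe·Cₑ)/(Qr + Qe) = 0.56:
Cₑ = (78.38·0.56 − 69.20·0.02100) / 9.180 = 4.623 mg/L.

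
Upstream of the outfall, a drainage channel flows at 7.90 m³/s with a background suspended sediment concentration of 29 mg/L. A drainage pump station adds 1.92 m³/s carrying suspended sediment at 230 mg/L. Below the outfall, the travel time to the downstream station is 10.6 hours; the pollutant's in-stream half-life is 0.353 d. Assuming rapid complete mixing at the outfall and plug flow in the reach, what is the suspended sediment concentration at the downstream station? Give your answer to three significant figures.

After mixing, C = (7.900·29.00 + 1.920·230.0) / 9.820 = 670.7/9.820 = 68.30 mg/L.
Half-life 0.353 d → k = ln 2 / 0.353 = 1.964 d⁻¹.
First-order decay: C = 68.30·exp(−k·t) = 68.30·0.4201 = 28.69 mg/L.

28.7 mg/L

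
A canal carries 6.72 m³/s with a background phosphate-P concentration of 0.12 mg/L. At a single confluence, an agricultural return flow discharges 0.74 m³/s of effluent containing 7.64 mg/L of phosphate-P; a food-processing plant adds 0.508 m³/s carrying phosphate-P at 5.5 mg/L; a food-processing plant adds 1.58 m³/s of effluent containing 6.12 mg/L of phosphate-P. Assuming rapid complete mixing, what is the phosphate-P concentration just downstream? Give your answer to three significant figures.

Conservation of mass: C = (6.720·0.1200 + 0.7400·7.640 + 0.5080·5.500 + 1.580·6.120) / 9.548 = 18.92/9.548 = 1.982 mg/L.

1.98 mg/L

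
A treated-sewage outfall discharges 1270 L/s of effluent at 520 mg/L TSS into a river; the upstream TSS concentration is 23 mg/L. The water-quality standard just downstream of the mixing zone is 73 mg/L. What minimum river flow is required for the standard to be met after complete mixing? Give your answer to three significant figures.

Set C_mix = 73: (Q·23.00 + 1270·520.0) / (Q + 1270) = 73
→ Q = 1270·(520.0 − 73)/(73 − 23.00) = 11350 L/s.

11400 L/s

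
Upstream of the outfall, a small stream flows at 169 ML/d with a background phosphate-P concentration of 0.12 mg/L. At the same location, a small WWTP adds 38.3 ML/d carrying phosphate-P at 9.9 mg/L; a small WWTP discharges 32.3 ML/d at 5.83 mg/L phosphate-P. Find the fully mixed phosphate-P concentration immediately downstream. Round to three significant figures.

2.45 mg/L

Flow-weighted average: C = (169.0·0.1200 + 38.30·9.900 + 32.30·5.830) / 239.6 = 587.8/239.6 = 2.453 mg/L.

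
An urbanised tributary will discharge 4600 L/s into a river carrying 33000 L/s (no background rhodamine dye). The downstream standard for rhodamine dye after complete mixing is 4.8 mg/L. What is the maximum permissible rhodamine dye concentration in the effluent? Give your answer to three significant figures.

39.2 mg/L

At the limit, (Qr·Cr + Qe·Cₑ)/(Qr + Qe) = 4.8:
Cₑ = (37600·4.8 − 33000·0) / 4600 = 39.23 mg/L.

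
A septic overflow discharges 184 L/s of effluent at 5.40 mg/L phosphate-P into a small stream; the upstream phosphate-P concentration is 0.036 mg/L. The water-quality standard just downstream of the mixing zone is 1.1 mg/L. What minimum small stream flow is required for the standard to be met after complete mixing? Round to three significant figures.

744 L/s

Set C_mix = 1.1: (Q·0.03600 + 184.0·5.400) / (Q + 184.0) = 1.1
→ Q = 184.0·(5.400 − 1.1)/(1.1 − 0.03600) = 743.6 L/s.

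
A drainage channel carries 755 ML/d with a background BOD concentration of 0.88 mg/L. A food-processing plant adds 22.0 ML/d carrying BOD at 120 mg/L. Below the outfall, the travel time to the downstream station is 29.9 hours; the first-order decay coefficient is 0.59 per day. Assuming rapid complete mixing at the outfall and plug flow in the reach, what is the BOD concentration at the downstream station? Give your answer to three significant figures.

Mass balance: C = (755.0·0.8800 + 22.00·120.0) / 777.0 = 3304/777.0 = 4.253 mg/L.
Applying C = C₀e^(−kt): 4.253 × 0.4795 = 2.039 mg/L.

2.04 mg/L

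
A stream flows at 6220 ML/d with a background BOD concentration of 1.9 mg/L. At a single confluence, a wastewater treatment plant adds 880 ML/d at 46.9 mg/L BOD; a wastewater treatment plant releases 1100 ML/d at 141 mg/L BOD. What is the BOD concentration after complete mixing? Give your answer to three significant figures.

Mass balance: C = (6220·1.900 + 880.0·46.90 + 1100·141.0) / 8200 = 208200/8200 = 25.39 mg/L.

25.4 mg/L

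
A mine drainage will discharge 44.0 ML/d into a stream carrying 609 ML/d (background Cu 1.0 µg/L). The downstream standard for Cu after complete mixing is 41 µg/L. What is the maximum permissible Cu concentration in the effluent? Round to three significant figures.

595 µg/L

At the limit, (Qr·Cr + Qe·Cₑ)/(Qr + Qe) = 41:
Cₑ = (653.0·41 − 609.0·1.000) / 44.00 = 594.6 µg/L.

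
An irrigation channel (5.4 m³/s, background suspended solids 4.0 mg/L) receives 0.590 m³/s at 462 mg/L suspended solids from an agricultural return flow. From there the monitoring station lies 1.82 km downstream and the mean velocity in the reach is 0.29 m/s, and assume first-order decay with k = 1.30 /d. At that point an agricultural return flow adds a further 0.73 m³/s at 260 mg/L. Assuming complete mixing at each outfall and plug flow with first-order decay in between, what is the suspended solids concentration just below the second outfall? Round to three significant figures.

68.1 mg/L

Conservation of mass: C = (5.400·4.000 + 0.5900·462.0) / 5.990 = 294.2/5.990 = 49.11 mg/L; combined flow 5.990 m³/s.
Travel time t = 1.82·1000 / 0.29 = 6276 s = 1.743 h.
Decay over the reach: 49.11·exp(−kt) = 49.11·0.9099 = 44.69 mg/L.
Second outfall: C = (5.990·44.69 + 0.7300·260.0)/6.720 = 68.08 mg/L.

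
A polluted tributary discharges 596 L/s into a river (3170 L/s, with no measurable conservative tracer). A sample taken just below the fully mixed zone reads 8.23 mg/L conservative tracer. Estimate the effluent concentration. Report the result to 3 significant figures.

Mass balance: 3170·0 + 596.0·Cₑ = 3766·8.230
→ Cₑ = (3766·8.230 − 3170·0) / 596.0 = 52.00 mg/L.

52.0 mg/L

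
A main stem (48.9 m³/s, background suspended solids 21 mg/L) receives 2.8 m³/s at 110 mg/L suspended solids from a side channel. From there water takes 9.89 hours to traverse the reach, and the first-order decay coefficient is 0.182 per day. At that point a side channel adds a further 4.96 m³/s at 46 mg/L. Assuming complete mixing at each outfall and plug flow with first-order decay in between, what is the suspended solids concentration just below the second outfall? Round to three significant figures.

25.9 mg/L

After mixing, C = (48.90·21.00 + 2.800·110.0) / 51.70 = 1335/51.70 = 25.82 mg/L; combined flow 51.70 m³/s.
First-order decay: C = 25.82·exp(−k·t) = 25.82·0.9277 = 23.95 mg/L.
Second outfall: C = (51.70·23.95 + 4.960·46.00)/56.66 = 25.88 mg/L.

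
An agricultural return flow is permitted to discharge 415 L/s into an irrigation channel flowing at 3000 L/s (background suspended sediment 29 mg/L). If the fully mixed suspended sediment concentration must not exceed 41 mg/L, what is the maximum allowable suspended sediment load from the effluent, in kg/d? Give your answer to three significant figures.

Mass balance at the limit: 3000·29.00 + 415.0·Cₑ = 3415·41 → Cₑ = 127.7 mg/L.
415.0 L/s = 0.4150 m³/s. Load = 0.4150 m³/s × 127.7 g/m³ × 86 400 s/d = 4580 kg/d.

4580 kg/d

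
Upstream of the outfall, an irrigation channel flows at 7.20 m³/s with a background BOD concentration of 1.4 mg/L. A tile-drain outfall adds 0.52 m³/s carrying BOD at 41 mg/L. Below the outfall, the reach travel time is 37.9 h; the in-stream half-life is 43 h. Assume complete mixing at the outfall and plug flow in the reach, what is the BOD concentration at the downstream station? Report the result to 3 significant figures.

2.21 mg/L

Mass balance: C = (7.200·1.400 + 0.5200·41.00) / 7.720 = 31.40/7.720 = 4.067 mg/L.
Half-life 43 h → k = ln 2 / 43 = 0.01612 h⁻¹ = 0.3869 d⁻¹.
First-order decay: C = 4.067·exp(−k·t) = 4.067·0.5428 = 2.208 mg/L.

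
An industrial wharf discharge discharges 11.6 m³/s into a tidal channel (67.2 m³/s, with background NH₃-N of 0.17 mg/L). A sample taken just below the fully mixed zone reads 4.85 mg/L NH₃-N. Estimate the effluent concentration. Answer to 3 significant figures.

32.0 mg/L

Mass balance: 67.20·0.1700 + 11.60·Cₑ = 78.80·4.850
→ Cₑ = (78.80·4.850 − 67.20·0.1700) / 11.60 = 31.96 mg/L.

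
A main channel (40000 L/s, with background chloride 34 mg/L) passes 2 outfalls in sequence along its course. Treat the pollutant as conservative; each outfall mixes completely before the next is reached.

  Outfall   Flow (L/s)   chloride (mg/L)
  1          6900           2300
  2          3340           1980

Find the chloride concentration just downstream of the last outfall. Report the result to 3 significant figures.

475 mg/L

After outfall 1: Q = 40000 + 6900 = 46900 L/s; C = (40000·34.00 + 6900·2300)/46900 = 367.4 mg/L.
After outfall 2: Q = 46900 + 3340 = 50240 L/s; C = (46900·367.4 + 3340·1980)/50240 = 474.6 mg/L.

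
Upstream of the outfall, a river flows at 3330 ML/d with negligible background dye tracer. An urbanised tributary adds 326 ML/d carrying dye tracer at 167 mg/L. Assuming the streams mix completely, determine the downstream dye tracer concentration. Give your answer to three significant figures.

14.9 mg/L

Flow-weighted average: C = (3330·0 + 326.0·167.0) / 3656 = 54440/3656 = 14.89 mg/L.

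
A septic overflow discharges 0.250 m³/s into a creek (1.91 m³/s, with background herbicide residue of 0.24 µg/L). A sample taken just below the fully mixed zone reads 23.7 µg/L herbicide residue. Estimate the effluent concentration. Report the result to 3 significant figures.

Mass balance: 1.910·0.2400 + 0.2500·Cₑ = 2.160·23.70
→ Cₑ = (2.160·23.70 − 1.910·0.2400) / 0.2500 = 202.9 µg/L.

203 µg/L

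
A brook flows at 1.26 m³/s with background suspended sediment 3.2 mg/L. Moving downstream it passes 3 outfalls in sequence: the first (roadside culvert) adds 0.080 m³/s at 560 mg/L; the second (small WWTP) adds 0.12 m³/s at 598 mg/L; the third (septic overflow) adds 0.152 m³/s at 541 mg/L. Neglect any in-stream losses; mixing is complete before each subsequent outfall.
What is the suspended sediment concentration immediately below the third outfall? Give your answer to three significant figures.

126 mg/L

Below outfall 1: Q → 1.340 m³/s, C = (1.260·3.200 + 0.08000·560.0)/1.340 = 36.44 mg/L.
Below outfall 2: Q → 1.460 m³/s, C = (1.340·36.44 + 0.1200·598.0)/1.460 = 82.60 mg/L.
Below outfall 3: Q → 1.612 m³/s, C = (1.460·82.60 + 0.1520·541.0)/1.612 = 125.8 mg/L.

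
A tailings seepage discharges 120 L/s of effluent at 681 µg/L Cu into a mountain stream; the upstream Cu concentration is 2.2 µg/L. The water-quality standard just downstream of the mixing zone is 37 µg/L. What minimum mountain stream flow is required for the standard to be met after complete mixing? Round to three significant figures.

Set C_mix = 37: (Q·2.200 + 120.0·681.0) / (Q + 120.0) = 37
→ Q = 120.0·(681.0 − 37)/(37 − 2.200) = 2221 L/s.

2220 L/s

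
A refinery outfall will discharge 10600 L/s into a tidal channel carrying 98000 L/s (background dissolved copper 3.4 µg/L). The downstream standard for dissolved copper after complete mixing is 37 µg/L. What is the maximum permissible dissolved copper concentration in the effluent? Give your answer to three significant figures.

348 µg/L

At the limit, (Qr·Cr + Qe·Cₑ)/(Qr + Qe) = 37:
Cₑ = (108600·37 − 98000·3.400) / 10600 = 347.6 µg/L.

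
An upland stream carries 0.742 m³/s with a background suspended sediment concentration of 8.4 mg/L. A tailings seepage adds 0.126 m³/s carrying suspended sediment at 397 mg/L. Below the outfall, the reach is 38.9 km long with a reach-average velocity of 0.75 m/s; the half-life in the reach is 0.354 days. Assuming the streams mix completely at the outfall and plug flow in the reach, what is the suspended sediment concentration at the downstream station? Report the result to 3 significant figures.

Flow-weighted average: C = (0.7420·8.400 + 0.1260·397.0) / 0.8680 = 56.25/0.8680 = 64.81 mg/L.
Travel time t = 38.9·1000 / 0.75 = 51870 s = 14.41 h.
Half-life 0.354 d → k = ln 2 / 0.354 = 1.958 d⁻¹.
Applying C = C₀e^(−kt): 64.81 × 0.3087 = 20.01 mg/L.

20.0 mg/L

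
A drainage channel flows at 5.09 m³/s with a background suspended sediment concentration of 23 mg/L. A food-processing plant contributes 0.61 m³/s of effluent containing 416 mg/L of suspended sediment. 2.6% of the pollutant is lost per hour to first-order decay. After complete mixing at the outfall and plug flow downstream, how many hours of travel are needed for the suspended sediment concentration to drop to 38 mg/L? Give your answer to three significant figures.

20.4 h

Flow-weighted average: C = (5.090·23.00 + 0.6100·416.0) / 5.700 = 370.8/5.700 = 65.06 mg/L.
2.6%/h lost → k = −ln(1 − 0.026) = 0.02634 h⁻¹.
65.06·exp(−k·t) = 38 → t = ln(65.06/38)/k = 73480 s = 20.41 h.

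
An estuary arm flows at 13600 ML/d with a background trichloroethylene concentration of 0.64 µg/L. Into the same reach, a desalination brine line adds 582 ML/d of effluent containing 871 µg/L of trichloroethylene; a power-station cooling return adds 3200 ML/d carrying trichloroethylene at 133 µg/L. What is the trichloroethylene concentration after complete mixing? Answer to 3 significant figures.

54.1 µg/L

Mixed concentration C = ΣQC/ΣQ = (13600·0.6400 + 582.0·871.0 + 3200·133.0) / 17380 = 941200/17380 = 54.15 µg/L.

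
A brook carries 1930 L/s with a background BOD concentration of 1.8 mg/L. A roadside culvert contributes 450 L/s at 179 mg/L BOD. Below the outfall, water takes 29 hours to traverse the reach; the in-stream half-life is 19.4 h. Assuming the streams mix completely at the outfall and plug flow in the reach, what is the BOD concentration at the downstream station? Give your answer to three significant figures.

12.5 mg/L

Flow-weighted average: C = (1930·1.800 + 450.0·179.0) / 2380 = 84020/2380 = 35.30 mg/L.
Half-life 19.4 h → k = ln 2 / 19.4 = 0.03573 h⁻¹ = 0.8575 d⁻¹.
Applying C = C₀e^(−kt): 35.30 × 0.3548 = 12.53 mg/L.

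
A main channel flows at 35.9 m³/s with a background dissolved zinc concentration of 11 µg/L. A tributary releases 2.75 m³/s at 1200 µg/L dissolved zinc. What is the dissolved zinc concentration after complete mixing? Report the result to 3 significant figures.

95.6 µg/L

Mass balance: C = (35.90·11.00 + 2.750·1200) / 38.65 = 3695/38.65 = 95.60 µg/L.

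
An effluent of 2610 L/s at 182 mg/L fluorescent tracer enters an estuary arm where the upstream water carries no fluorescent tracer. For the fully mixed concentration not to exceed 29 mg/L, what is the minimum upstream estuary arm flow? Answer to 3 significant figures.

13800 L/s

Set C_mix = 29: (Q·0 + 2610·182.0) / (Q + 2610) = 29
→ Q = 2610·(182.0 − 29)/(29 − 0) = 13770 L/s.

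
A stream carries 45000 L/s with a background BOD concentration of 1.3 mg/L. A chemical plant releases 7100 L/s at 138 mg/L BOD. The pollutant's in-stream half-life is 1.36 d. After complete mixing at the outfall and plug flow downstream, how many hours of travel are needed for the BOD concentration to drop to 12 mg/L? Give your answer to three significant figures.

After mixing, C = (45000·1.300 + 7100·138.0) / 52100 = 1038000/52100 = 19.93 mg/L.
Half-life 1.36 d → k = ln 2 / 1.36 = 0.5097 d⁻¹.
19.93·exp(−k·t) = 12 → t = ln(19.93/12)/k = 85990 s = 23.89 h.

23.9 h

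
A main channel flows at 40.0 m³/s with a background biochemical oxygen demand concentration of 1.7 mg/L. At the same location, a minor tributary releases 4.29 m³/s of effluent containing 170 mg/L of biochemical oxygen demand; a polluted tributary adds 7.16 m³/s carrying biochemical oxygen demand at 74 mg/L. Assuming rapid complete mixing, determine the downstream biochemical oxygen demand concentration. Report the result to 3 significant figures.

Flow-weighted average: C = (40.00·1.700 + 4.290·170.0 + 7.160·74.00) / 51.45 = 1327/51.45 = 25.79 mg/L.

25.8 mg/L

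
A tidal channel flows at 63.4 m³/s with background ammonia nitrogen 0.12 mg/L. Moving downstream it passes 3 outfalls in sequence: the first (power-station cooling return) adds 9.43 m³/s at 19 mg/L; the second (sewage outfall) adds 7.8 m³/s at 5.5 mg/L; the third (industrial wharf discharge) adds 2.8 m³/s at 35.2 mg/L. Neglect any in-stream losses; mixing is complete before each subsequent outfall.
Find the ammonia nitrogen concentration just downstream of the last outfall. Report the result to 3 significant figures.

3.93 mg/L

Outfall 1: combined Q = 72.83 m³/s; C = (63.40·0.1200 + 9.430·19.00)/72.83 = 2.565 mg/L.
Outfall 2: combined Q = 80.63 m³/s; C = (72.83·2.565 + 7.800·5.500)/80.63 = 2.849 mg/L.
Outfall 3: combined Q = 83.43 m³/s; C = (80.63·2.849 + 2.800·35.20)/83.43 = 3.934 mg/L.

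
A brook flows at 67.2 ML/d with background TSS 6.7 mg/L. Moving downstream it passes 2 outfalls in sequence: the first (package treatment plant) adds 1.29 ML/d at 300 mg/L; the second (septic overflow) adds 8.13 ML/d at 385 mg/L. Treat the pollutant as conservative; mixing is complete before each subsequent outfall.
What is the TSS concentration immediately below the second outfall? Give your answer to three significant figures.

51.8 mg/L

Outfall 1: combined Q = 68.49 ML/d; C = (67.20·6.700 + 1.290·300.0)/68.49 = 12.22 mg/L.
Outfall 2: combined Q = 76.62 ML/d; C = (68.49·12.22 + 8.130·385.0)/76.62 = 51.78 mg/L.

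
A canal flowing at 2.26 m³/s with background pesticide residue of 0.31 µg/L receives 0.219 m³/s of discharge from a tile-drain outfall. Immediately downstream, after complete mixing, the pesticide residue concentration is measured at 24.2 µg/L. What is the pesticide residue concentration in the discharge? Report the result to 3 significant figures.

Mass balance: 2.260·0.3100 + 0.2190·Cₑ = 2.479·24.20
→ Cₑ = (2.479·24.20 − 2.260·0.3100) / 0.2190 = 270.7 µg/L.

271 µg/L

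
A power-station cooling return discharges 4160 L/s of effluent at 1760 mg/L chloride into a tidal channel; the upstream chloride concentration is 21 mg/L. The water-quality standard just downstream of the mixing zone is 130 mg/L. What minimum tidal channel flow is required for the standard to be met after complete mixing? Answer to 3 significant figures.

Set C_mix = 130: (Q·21.00 + 4160·1760) / (Q + 4160) = 130
→ Q = 4160·(1760 − 130)/(130 − 21.00) = 62210 L/s.

62200 L/s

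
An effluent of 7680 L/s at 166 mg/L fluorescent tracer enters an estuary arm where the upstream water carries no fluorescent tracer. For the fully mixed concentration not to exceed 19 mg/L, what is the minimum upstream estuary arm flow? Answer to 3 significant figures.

59400 L/s

Set C_mix = 19: (Q·0 + 7680·166.0) / (Q + 7680) = 19
→ Q = 7680·(166.0 − 19)/(19 − 0) = 59420 L/s.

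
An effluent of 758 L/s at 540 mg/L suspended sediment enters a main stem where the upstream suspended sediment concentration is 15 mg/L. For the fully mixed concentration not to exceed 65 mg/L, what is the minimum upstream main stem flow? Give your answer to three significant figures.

Set C_mix = 65: (Q·15.00 + 758.0·540.0) / (Q + 758.0) = 65
→ Q = 758.0·(540.0 − 65)/(65 − 15.00) = 7201 L/s.

7200 L/s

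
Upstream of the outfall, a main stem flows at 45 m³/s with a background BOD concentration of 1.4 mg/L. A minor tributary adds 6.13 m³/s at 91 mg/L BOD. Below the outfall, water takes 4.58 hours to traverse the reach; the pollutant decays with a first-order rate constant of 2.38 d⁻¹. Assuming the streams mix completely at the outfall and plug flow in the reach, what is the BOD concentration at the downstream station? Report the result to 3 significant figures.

7.71 mg/L

Mass balance: C = (45.00·1.400 + 6.130·91.00) / 51.13 = 620.8/51.13 = 12.14 mg/L.
Decay over the reach: 12.14·exp(−kt) = 12.14·0.6350 = 7.710 mg/L.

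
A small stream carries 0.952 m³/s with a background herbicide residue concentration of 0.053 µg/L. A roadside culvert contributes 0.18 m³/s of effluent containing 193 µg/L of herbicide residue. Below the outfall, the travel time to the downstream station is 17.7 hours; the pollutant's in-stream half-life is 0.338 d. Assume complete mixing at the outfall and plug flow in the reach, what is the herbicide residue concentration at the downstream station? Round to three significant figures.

Mass balance: C = (0.9520·0.05300 + 0.1800·193.0) / 1.132 = 34.79/1.132 = 30.73 µg/L.
Half-life 0.338 d → k = ln 2 / 0.338 = 2.051 d⁻¹.
Decay over the reach: 30.73·exp(−kt) = 30.73·0.2204 = 6.773 µg/L.

6.77 µg/L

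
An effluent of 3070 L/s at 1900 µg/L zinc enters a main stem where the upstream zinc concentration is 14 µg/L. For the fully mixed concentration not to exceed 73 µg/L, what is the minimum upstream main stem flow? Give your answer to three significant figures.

95100 L/s

Set C_mix = 73: (Q·14.00 + 3070·1900) / (Q + 3070) = 73
→ Q = 3070·(1900 − 73)/(73 − 14.00) = 95070 L/s.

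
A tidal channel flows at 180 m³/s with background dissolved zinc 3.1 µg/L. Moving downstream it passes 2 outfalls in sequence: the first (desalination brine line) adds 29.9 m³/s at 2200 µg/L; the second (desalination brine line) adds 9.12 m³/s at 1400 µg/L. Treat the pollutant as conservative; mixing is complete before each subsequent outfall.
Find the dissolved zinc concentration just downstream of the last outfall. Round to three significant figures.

361 µg/L

After outfall 1: Q = 180.0 + 29.90 = 209.9 m³/s; C = (180.0·3.100 + 29.90·2200)/209.9 = 316.0 µg/L.
After outfall 2: Q = 209.9 + 9.120 = 219.0 m³/s; C = (209.9·316.0 + 9.120·1400)/219.0 = 361.2 µg/L.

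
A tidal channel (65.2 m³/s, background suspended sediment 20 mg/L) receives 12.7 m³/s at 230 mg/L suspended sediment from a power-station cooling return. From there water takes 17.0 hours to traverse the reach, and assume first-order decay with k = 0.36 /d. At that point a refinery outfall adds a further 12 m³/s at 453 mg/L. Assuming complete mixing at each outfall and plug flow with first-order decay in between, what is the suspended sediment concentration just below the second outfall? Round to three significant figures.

96.9 mg/L

Mixed concentration C = ΣQC/ΣQ = (65.20·20.00 + 12.70·230.0) / 77.90 = 4225/77.90 = 54.24 mg/L; combined flow 77.90 m³/s.
First-order decay: C = 54.24·exp(−k·t) = 54.24·0.7749 = 42.03 mg/L.
Second outfall: C = (77.90·42.03 + 12.00·453.0)/89.90 = 96.89 mg/L.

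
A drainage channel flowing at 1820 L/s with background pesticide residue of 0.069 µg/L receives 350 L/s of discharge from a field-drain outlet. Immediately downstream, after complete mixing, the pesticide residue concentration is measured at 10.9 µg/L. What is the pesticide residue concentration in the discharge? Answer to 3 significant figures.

67.2 µg/L

Mass balance: 1820·0.06900 + 350.0·Cₑ = 2170·10.90
→ Cₑ = (2170·10.90 − 1820·0.06900) / 350.0 = 67.22 µg/L.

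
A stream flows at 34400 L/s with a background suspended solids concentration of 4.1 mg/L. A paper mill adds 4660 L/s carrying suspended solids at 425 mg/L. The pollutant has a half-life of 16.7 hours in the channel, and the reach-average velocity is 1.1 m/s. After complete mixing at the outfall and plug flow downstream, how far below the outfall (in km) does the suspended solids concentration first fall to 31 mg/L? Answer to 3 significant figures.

Mass balance: C = (34400·4.100 + 4660·425.0) / 39060 = 2122000/39060 = 54.31 mg/L.
Half-life 16.7 h → k = ln 2 / 16.7 = 0.04151 h⁻¹ = 0.9961 d⁻¹.
Set 54.31·exp(−k·t) = 31 → t = ln(54.31/31)/k = 48640 s = 13.51 h.
Distance = v·t = 1.1·48640 = 53510 m = 53.51 km.

53.5 km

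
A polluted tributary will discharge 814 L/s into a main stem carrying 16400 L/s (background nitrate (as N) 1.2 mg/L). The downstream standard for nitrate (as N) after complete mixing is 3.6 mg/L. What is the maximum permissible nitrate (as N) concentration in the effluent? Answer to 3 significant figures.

At the limit, (Qr·Cr + Qe·Cₑ)/(Qr + Qe) = 3.6:
Cₑ = (17210·3.6 − 16400·1.200) / 814.0 = 51.95 mg/L.

52.0 mg/L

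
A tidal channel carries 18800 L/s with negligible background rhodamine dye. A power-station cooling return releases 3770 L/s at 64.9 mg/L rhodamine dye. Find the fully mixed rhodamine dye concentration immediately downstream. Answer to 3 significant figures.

After mixing, C = (18800·0 + 3770·64.90) / 22570 = 244700/22570 = 10.84 mg/L.

10.8 mg/L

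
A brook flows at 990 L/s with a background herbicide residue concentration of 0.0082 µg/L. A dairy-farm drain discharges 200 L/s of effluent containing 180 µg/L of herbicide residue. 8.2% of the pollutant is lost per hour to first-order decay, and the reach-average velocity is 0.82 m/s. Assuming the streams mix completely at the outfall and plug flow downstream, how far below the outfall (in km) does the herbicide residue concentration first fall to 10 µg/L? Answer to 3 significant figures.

Flow-weighted average: C = (990.0·0.008200 + 200.0·180.0) / 1190 = 36010/1190 = 30.26 µg/L.
8.2%/h lost → k = −ln(1 − 0.082) = 0.08556 h⁻¹.
Set 30.26·exp(−k·t) = 10 → t = ln(30.26/10)/k = 46590 s = 12.94 h.
Distance = v·t = 0.82·46590 = 38200 m = 38.20 km.

38.2 km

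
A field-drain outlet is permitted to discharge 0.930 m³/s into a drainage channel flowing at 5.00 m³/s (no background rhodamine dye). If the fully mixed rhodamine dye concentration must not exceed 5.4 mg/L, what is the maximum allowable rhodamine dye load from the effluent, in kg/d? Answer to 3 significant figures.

2770 kg/d

Mass balance at the limit: 5.000·0 + 0.9300·Cₑ = 5.930·5.4 → Cₑ = 34.43 mg/L.
Load = 0.9300 m³/s × 34.43 g/m³ × 86 400 s/d = 2767 kg/d.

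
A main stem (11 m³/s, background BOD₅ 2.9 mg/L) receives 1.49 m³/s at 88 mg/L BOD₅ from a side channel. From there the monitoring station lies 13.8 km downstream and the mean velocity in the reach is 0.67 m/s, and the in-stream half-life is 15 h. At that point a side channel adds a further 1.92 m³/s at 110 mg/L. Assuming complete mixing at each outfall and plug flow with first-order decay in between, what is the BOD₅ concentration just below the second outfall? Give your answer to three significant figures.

Mixed concentration C = ΣQC/ΣQ = (11.00·2.900 + 1.490·88.00) / 12.49 = 163.0/12.49 = 13.05 mg/L; combined flow 12.49 m³/s.
Travel time t = 13.8·1000 / 0.67 = 20600 s = 5.721 h.
Half-life 15 h → k = ln 2 / 15 = 0.04621 h⁻¹ = 1.109 d⁻¹.
Applying C = C₀e^(−kt): 13.05 × 0.7677 = 10.02 mg/L.
Second outfall: C = (12.49·10.02 + 1.920·110.0)/14.41 = 23.34 mg/L.

23.3 mg/L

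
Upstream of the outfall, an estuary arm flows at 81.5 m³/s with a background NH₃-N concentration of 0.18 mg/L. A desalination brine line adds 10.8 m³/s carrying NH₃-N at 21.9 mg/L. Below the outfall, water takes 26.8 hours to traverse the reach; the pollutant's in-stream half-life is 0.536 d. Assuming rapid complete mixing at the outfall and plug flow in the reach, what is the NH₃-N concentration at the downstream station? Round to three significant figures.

After mixing, C = (81.50·0.1800 + 10.80·21.90) / 92.30 = 251.2/92.30 = 2.721 mg/L.
Half-life 0.536 d → k = ln 2 / 0.536 = 1.293 d⁻¹.
First-order decay: C = 2.721·exp(−k·t) = 2.721·0.2360 = 0.6422 mg/L.

0.642 mg/L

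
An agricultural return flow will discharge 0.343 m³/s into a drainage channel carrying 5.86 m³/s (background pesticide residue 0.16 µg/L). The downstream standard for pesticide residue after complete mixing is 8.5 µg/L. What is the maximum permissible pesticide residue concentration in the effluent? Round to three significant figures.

At the limit, (Qr·Cr + Qe·Cₑ)/(Qr + Qe) = 8.5:
Cₑ = (6.203·8.5 − 5.860·0.1600) / 0.3430 = 151.0 µg/L.

151 µg/L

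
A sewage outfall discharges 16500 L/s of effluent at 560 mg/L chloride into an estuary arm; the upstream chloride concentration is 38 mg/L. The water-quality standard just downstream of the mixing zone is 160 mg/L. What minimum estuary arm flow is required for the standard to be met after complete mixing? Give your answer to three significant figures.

54100 L/s

Set C_mix = 160: (Q·38.00 + 16500·560.0) / (Q + 16500) = 160
→ Q = 16500·(560.0 − 160)/(160 − 38.00) = 54100 L/s.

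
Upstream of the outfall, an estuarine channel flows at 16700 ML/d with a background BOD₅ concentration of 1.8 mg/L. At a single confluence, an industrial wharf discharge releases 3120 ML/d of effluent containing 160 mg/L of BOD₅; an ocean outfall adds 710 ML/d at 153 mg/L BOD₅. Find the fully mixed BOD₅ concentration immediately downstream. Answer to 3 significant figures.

After mixing, C = (16700·1.800 + 3120·160.0 + 710.0·153.0) / 20530 = 637900/20530 = 31.07 mg/L.

31.1 mg/L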